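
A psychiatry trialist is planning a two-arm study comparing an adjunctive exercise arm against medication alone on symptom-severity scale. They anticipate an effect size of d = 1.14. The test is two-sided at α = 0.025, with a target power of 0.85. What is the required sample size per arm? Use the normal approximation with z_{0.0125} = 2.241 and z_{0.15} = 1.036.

For two independent groups with equal n: n = 2·((z_{α/2} + z_β) / d)².
z_{α/2} + z_β = 2.241 + 1.036 = 3.277.
n = 2 × (3.277 / 1.14)² = 2 × 2.875² = 2 × 8.26 = 16.5.
Round up to the next whole participant.

n = 17 per group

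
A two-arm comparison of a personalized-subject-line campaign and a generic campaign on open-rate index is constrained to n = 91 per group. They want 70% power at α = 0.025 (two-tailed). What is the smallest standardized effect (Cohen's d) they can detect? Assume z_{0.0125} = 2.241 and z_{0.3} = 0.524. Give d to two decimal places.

For two independent groups of n = 91 each: d_min = (z_{α/2} + z_β)·√(2/n).
z-sum = 2.241 + 0.524 = 2.765.
d_min = 2.765 × √(2/91) = 2.765 × 0.1482 = 0.410.

d_min ≈ 0.41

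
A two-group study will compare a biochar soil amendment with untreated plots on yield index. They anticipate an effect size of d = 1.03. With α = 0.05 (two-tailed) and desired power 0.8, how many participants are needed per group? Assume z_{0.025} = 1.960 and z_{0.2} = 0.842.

n = 15 per group

For two independent groups with equal n: n = 2·((z_{α/2} + z_β) / d)².
z_{α/2} + z_β = 1.960 + 0.842 = 2.802.
n = 2 × (2.802 / 1.03)² = 2 × 2.720² = 2 × 7.40 = 14.8.
Round up to the next whole participant.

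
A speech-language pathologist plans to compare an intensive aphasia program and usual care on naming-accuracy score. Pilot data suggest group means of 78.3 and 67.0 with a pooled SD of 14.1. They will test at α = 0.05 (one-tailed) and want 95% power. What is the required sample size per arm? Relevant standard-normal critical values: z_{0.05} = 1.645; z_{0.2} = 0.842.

Cohen's d = |M₁ − M₂| / SD_pooled = |78.3 − 67.0| / 14.1 = 11.3 / 14.1 = 0.801.
For two independent groups with equal n: n = 2·((z_{α} + z_β) / d)².
z_{α} + z_β = 1.645 + 1.645 = 3.290.
n = 2 × (3.290 / 0.801)² = 2 × 4.107² = 2 × 16.87 = 33.7.
Round up to the next whole participant.

n = 34 per group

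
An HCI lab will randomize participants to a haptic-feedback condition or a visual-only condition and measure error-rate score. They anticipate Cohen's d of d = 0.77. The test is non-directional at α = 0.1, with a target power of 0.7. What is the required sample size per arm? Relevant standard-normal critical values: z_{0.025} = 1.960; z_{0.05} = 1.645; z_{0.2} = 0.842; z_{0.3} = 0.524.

For two independent groups with equal n: n = 2·((z_{α/2} + z_β) / d)².
z_{α/2} + z_β = 1.645 + 0.524 = 2.169.
n = 2 × (2.169 / 0.77)² = 2 × 2.817² = 2 × 7.93 = 15.9.
Round up to the next whole participant.

n = 16 per group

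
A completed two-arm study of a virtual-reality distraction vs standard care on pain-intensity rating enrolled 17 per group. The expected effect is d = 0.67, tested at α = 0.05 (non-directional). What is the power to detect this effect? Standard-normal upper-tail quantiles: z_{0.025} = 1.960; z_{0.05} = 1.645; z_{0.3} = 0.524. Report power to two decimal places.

For two equal groups, power = Φ(d·√(n/2) − z_{α/2}).
d·√(n/2) = 0.67 × √(17/2) = 0.67 × 2.915 = 1.953.
z_β = 1.953 − 1.960 = -0.007.
Power = Φ(-0.007) = 0.497.

power ≈ 0.50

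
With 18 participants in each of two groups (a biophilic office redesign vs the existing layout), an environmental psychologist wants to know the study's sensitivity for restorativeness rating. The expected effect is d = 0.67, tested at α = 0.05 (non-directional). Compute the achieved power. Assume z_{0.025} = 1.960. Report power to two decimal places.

For two equal groups, power = Φ(d·√(n/2) − z_{α/2}).
d·√(n/2) = 0.67 × √(18/2) = 0.67 × 3.000 = 2.010.
z_β = 2.010 − 1.960 = 0.050.
Power = Φ(0.050) = 0.520.

power ≈ 0.52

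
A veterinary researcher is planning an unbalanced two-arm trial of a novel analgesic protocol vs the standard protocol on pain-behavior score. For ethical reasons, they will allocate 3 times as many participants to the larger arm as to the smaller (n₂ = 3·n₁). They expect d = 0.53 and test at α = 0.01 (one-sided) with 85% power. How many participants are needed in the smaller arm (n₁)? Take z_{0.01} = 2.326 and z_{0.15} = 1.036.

n₁ = 54

With allocation ratio k = n₂/n₁ = 3, Var(x̄₁−x̄₂) = σ²(1/n₁ + 1/(k·n₁)) = σ²·(k+1)/(k·n₁).
So n₁ = (1 + 1/k)·((z_{α} + z_β)/d)² = 1.333 × (3.362/0.53)².
n₁ = 1.333 × 40.24 = 53.7.
Round up: n₁ = 54, giving n₂ = 3 × 54 = 162.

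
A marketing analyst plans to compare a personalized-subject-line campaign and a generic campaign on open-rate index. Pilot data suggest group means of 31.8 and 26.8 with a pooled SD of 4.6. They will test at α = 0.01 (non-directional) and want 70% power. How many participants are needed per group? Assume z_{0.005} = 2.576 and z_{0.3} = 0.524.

n = 17 per group

Cohen's d = |M₁ − M₂| / SD_pooled = |31.8 − 26.8| / 4.6 = 5.0 / 4.6 = 1.087.
For two independent groups with equal n: n = 2·((z_{α/2} + z_β) / d)².
z_{α/2} + z_β = 2.576 + 0.524 = 3.100.
n = 2 × (3.100 / 1.087)² = 2 × 2.852² = 2 × 8.13 = 16.3.
Round up to the next whole participant.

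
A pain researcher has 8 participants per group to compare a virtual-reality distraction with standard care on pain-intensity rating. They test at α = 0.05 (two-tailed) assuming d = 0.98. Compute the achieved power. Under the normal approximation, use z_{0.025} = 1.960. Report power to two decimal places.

For two equal groups, power = Φ(d·√(n/2) − z_{α/2}).
d·√(n/2) = 0.98 × √(8/2) = 0.98 × 2.000 = 1.960.
z_β = 1.960 − 1.960 = 0.000.
Power = Φ(0.000) = 0.500.

power ≈ 0.50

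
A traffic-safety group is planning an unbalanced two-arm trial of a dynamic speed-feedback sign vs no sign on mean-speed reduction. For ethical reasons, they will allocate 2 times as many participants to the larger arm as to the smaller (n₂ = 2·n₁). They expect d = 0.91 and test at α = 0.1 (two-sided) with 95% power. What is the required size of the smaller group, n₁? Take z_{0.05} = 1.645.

With allocation ratio k = n₂/n₁ = 2, Var(x̄₁−x̄₂) = σ²(1/n₁ + 1/(k·n₁)) = σ²·(k+1)/(k·n₁).
So n₁ = (1 + 1/k)·((z_{α/2} + z_β)/d)² = 1.500 × (3.290/0.91)².
n₁ = 1.500 × 13.07 = 19.6.
Round up: n₁ = 20, giving n₂ = 2 × 20 = 40.

n₁ = 20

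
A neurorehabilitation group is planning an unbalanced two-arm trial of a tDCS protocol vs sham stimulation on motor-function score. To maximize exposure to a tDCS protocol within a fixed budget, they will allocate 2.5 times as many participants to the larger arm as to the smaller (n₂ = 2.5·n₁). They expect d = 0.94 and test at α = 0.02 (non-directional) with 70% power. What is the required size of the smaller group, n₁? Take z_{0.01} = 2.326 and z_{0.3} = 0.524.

With allocation ratio k = n₂/n₁ = 2.5, Var(x̄₁−x̄₂) = σ²(1/n₁ + 1/(k·n₁)) = σ²·(k+1)/(k·n₁).
So n₁ = (1 + 1/k)·((z_{α/2} + z_β)/d)² = 1.400 × (2.850/0.94)².
n₁ = 1.400 × 9.19 = 12.9.
Round up: n₁ = 13, giving n₂ = ⌈2.5 × 13⌉ = ⌈32.5⌉ = 33.

n₁ = 13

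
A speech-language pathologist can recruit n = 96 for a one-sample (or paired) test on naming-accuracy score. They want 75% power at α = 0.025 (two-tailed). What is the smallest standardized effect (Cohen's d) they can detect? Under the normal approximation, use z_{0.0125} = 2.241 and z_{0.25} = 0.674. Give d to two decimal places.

For a single sample (or paired design) of n = 96: d_min = (z_{α/2} + z_β)/√n.
z-sum = 2.241 + 0.674 = 2.915.
d_min = 2.915 / √96 = 2.915 / 9.798 = 0.298.

d_min ≈ 0.30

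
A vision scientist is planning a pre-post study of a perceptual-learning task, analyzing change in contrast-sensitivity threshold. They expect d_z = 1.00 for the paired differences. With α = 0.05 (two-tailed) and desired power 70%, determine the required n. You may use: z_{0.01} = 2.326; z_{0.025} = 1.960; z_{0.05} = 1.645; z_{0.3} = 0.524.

n = 7 pairs

For a paired (one-sample on differences) test: n = ((z_{α/2} + z_β) / d)².
z_{α/2} + z_β = 1.960 + 0.524 = 2.484.
n = (2.484 / 1.00)² = 2.484² = 6.17.
Round up.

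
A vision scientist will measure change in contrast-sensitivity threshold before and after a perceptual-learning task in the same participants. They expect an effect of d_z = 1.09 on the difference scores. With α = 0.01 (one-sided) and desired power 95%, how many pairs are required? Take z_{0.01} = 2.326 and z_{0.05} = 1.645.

For a paired (one-sample on differences) test: n = ((z_{α} + z_β) / d)².
z_{α} + z_β = 2.326 + 1.645 = 3.971.
n = (3.971 / 1.09)² = 3.643² = 13.27.
Round up.

n = 14 pairs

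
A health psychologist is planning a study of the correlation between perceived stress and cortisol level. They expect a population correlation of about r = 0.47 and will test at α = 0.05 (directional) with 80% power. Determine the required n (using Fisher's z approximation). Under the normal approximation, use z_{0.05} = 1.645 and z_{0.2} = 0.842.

n = 27

Fisher's z: C = ½·ln((1+r)/(1−r)) = ½·ln(2.7736) = 0.5101.
n = ((z_{α} + z_β)/C)² + 3.
(1.645 + 0.842) / 0.5101 = 2.487 / 0.5101 = 4.876.
n = 4.876² + 3 = 23.77 + 3 = 26.8.
Round up.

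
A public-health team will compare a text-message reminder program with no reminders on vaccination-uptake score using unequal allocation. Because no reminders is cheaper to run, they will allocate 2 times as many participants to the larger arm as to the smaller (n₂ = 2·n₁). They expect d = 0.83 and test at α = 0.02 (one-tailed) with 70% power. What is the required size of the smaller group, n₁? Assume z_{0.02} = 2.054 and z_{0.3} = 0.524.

n₁ = 15

With allocation ratio k = n₂/n₁ = 2, Var(x̄₁−x̄₂) = σ²(1/n₁ + 1/(k·n₁)) = σ²·(k+1)/(k·n₁).
So n₁ = (1 + 1/k)·((z_{α} + z_β)/d)² = 1.500 × (2.578/0.83)².
n₁ = 1.500 × 9.65 = 14.5.
Round up: n₁ = 15, giving n₂ = 2 × 15 = 30.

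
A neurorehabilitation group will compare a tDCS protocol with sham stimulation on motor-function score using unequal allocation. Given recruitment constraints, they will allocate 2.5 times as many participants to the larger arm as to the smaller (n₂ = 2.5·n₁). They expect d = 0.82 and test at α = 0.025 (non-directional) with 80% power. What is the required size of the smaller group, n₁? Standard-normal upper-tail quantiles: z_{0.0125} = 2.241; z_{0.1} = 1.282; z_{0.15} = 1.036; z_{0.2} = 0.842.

With allocation ratio k = n₂/n₁ = 2.5, Var(x̄₁−x̄₂) = σ²(1/n₁ + 1/(k·n₁)) = σ²·(k+1)/(k·n₁).
So n₁ = (1 + 1/k)·((z_{α/2} + z_β)/d)² = 1.400 × (3.083/0.82)².
n₁ = 1.400 × 14.14 = 19.8.
Round up: n₁ = 20, giving n₂ = 2.5 × 20 = 50.

n₁ = 20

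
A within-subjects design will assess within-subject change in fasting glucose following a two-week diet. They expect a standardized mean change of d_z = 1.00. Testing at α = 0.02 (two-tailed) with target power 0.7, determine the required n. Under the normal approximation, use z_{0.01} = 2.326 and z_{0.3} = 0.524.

n = 9 pairs

For a paired (one-sample on differences) test: n = ((z_{α/2} + z_β) / d)².
z_{α/2} + z_β = 2.326 + 0.524 = 2.850.
n = (2.850 / 1.00)² = 2.850² = 8.12.
Round up.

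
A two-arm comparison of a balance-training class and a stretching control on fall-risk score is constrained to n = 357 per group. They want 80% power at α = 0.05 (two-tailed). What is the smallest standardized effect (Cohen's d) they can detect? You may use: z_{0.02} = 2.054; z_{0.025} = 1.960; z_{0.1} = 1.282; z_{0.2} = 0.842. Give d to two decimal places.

For two independent groups of n = 357 each: d_min = (z_{α/2} + z_β)·√(2/n).
z-sum = 1.960 + 0.842 = 2.802.
d_min = 2.802 × √(2/357) = 2.802 × 0.0748 = 0.210.

d_min ≈ 0.21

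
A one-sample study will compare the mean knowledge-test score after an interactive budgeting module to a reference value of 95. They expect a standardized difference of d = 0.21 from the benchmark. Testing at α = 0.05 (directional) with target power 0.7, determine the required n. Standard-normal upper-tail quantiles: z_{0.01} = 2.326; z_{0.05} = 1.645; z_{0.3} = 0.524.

n = 107

For a one-sample test: n = ((z_{α} + z_β) / d)².
z_{α} + z_β = 1.645 + 0.524 = 2.169.
n = (2.169 / 0.21)² = 10.329² = 106.68.
Round up.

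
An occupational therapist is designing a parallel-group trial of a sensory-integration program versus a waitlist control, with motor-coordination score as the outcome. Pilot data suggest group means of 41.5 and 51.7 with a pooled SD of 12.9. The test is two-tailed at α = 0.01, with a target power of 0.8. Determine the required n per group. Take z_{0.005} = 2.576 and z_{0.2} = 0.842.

n = 38 per group

Cohen's d = |M₁ − M₂| / SD_pooled = |41.5 − 51.7| / 12.9 = 10.2 / 12.9 = 0.791.
For two independent groups with equal n: n = 2·((z_{α/2} + z_β) / d)².
z_{α/2} + z_β = 2.576 + 0.842 = 3.418.
n = 2 × (3.418 / 0.791)² = 2 × 4.321² = 2 × 18.67 = 37.3.
Round up to the next whole participant.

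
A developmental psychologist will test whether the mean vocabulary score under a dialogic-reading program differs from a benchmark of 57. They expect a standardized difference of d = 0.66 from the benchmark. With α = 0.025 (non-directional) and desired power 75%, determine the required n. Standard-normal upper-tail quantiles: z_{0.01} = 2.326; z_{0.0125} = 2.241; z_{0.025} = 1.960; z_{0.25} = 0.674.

For a one-sample test: n = ((z_{α/2} + z_β) / d)².
z_{α/2} + z_β = 2.241 + 0.674 = 2.915.
n = (2.915 / 0.66)² = 4.417² = 19.51.
Round up.

n = 20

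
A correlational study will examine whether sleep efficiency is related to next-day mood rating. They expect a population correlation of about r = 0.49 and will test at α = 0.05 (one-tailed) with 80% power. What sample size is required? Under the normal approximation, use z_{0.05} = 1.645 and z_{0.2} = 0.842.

n = 25

Fisher's z: C = ½·ln((1+r)/(1−r)) = ½·ln(2.9216) = 0.5361.
n = ((z_{α} + z_β)/C)² + 3.
(1.645 + 0.842) / 0.5361 = 2.487 / 0.5361 = 4.639.
n = 4.639² + 3 = 21.52 + 3 = 24.5.
Round up.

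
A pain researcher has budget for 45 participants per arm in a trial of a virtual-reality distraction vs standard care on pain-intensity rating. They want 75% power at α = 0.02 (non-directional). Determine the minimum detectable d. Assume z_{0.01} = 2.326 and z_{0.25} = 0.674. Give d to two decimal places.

For two independent groups of n = 45 each: d_min = (z_{α/2} + z_β)·√(2/n).
z-sum = 2.326 + 0.674 = 3.000.
d_min = 3.000 × √(2/45) = 3.000 × 0.2108 = 0.632.

d_min ≈ 0.63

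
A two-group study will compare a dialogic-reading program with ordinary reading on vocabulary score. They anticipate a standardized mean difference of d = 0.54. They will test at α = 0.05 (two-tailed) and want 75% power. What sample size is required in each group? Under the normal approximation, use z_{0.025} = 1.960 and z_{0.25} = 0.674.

n = 48 per group

For two independent groups with equal n: n = 2·((z_{α/2} + z_β) / d)².
z_{α/2} + z_β = 1.960 + 0.674 = 2.634.
n = 2 × (2.634 / 0.54)² = 2 × 4.878² = 2 × 23.79 = 47.6.
Round up to the next whole participant.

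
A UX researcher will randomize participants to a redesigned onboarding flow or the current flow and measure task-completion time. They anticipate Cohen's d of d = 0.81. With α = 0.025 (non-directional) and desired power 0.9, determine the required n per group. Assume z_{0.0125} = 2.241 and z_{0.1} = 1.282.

n = 38 per group

For two independent groups with equal n: n = 2·((z_{α/2} + z_β) / d)².
z_{α/2} + z_β = 2.241 + 1.282 = 3.523.
n = 2 × (3.523 / 0.81)² = 2 × 4.349² = 2 × 18.92 = 37.8.
Round up to the next whole participant.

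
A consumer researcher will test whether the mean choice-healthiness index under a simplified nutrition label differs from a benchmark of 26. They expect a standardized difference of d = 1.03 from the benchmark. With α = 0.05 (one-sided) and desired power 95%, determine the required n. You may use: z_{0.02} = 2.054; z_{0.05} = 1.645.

For a one-sample test: n = ((z_{α} + z_β) / d)².
z_{α} + z_β = 1.645 + 1.645 = 3.290.
n = (3.290 / 1.03)² = 3.194² = 10.20.
Round up.

n = 11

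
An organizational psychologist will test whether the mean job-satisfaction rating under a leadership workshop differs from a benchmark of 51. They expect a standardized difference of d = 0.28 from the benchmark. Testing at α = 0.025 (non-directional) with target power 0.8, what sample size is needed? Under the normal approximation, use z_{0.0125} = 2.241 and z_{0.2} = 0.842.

n = 122

For a one-sample test: n = ((z_{α/2} + z_β) / d)².
z_{α/2} + z_β = 2.241 + 0.842 = 3.083.
n = (3.083 / 0.28)² = 11.011² = 121.24.
Round up.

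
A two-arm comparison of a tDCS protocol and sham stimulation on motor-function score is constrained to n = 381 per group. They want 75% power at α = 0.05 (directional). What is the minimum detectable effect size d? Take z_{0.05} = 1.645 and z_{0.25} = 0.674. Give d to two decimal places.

For two independent groups of n = 381 each: d_min = (z_{α} + z_β)·√(2/n).
z-sum = 1.645 + 0.674 = 2.319.
d_min = 2.319 × √(2/381) = 2.319 × 0.0725 = 0.168.

d_min ≈ 0.17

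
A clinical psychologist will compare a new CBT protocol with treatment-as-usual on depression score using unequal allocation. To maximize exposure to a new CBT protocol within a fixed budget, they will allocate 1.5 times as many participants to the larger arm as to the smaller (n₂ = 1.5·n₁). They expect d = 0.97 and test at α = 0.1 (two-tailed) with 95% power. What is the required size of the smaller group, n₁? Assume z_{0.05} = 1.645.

n₁ = 20

With allocation ratio k = n₂/n₁ = 1.5, Var(x̄₁−x̄₂) = σ²(1/n₁ + 1/(k·n₁)) = σ²·(k+1)/(k·n₁).
So n₁ = (1 + 1/k)·((z_{α/2} + z_β)/d)² = 1.667 × (3.290/0.97)².
n₁ = 1.667 × 11.50 = 19.2.
Round up: n₁ = 20, giving n₂ = 1.5 × 20 = 30.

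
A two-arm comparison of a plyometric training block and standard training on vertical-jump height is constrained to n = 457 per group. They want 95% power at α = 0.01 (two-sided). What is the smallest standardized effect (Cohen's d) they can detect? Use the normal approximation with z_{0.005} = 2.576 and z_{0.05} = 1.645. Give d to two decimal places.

d_min ≈ 0.28

For two independent groups of n = 457 each: d_min = (z_{α/2} + z_β)·√(2/n).
z-sum = 2.576 + 1.645 = 4.221.
d_min = 4.221 × √(2/457) = 4.221 × 0.0662 = 0.279.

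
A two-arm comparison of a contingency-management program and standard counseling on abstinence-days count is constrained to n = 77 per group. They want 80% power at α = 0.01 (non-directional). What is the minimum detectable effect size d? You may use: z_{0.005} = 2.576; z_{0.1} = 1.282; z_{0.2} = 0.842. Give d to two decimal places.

For two independent groups of n = 77 each: d_min = (z_{α/2} + z_β)·√(2/n).
z-sum = 2.576 + 0.842 = 3.418.
d_min = 3.418 × √(2/77) = 3.418 × 0.1612 = 0.551.

d_min ≈ 0.55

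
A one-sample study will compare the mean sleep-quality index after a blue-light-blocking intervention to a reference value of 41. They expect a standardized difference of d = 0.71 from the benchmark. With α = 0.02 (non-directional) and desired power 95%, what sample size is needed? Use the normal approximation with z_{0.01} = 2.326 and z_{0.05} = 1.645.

For a one-sample test: n = ((z_{α/2} + z_β) / d)².
z_{α/2} + z_β = 2.326 + 1.645 = 3.971.
n = (3.971 / 0.71)² = 5.593² = 31.28.
Round up.

n = 32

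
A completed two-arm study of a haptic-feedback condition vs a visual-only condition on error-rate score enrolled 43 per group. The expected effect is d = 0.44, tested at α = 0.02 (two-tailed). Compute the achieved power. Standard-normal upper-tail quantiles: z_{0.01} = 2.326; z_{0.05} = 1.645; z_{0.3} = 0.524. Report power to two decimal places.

For two equal groups, power = Φ(d·√(n/2) − z_{α/2}).
d·√(n/2) = 0.44 × √(43/2) = 0.44 × 4.637 = 2.040.
z_β = 2.040 − 2.326 = -0.286.
Power = Φ(-0.286) = 0.388.

power ≈ 0.39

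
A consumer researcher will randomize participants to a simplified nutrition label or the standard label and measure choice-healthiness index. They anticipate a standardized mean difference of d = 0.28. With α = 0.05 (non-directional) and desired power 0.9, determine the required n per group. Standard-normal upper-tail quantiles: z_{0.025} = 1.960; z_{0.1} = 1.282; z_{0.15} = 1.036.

n = 269 per group

For two independent groups with equal n: n = 2·((z_{α/2} + z_β) / d)².
z_{α/2} + z_β = 1.960 + 1.282 = 3.242.
n = 2 × (3.242 / 0.28)² = 2 × 11.579² = 2 × 134.06 = 268.1.
Round up to the next whole participant.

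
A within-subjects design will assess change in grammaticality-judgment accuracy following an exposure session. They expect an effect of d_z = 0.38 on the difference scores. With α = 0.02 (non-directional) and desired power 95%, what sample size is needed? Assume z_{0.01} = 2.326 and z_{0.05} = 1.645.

n = 110 pairs

For a paired (one-sample on differences) test: n = ((z_{α/2} + z_β) / d)².
z_{α/2} + z_β = 2.326 + 1.645 = 3.971.
n = (3.971 / 0.38)² = 10.450² = 109.20.
Round up.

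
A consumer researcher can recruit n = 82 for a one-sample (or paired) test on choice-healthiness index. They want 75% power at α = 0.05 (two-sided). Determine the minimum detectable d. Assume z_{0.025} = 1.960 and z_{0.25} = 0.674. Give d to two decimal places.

For a single sample (or paired design) of n = 82: d_min = (z_{α/2} + z_β)/√n.
z-sum = 1.960 + 0.674 = 2.634.
d_min = 2.634 / √82 = 2.634 / 9.055 = 0.291.

d_min ≈ 0.29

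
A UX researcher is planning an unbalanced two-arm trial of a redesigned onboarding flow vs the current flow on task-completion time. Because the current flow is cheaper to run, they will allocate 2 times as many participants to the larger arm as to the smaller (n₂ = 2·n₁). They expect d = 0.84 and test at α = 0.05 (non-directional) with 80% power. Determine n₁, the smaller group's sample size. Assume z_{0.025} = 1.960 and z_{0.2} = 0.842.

With allocation ratio k = n₂/n₁ = 2, Var(x̄₁−x̄₂) = σ²(1/n₁ + 1/(k·n₁)) = σ²·(k+1)/(k·n₁).
So n₁ = (1 + 1/k)·((z_{α/2} + z_β)/d)² = 1.500 × (2.802/0.84)².
n₁ = 1.500 × 11.13 = 16.7.
Round up: n₁ = 17, giving n₂ = 2 × 17 = 34.

n₁ = 17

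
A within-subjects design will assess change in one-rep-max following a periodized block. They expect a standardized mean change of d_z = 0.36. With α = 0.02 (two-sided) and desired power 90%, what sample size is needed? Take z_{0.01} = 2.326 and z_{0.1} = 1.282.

For a paired (one-sample on differences) test: n = ((z_{α/2} + z_β) / d)².
z_{α/2} + z_β = 2.326 + 1.282 = 3.608.
n = (3.608 / 0.36)² = 10.022² = 100.44.
Round up.

n = 101 pairs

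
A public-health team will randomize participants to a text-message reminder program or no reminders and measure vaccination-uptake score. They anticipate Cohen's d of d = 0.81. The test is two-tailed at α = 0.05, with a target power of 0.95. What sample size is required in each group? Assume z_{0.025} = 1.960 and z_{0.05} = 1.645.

For two independent groups with equal n: n = 2·((z_{α/2} + z_β) / d)².
z_{α/2} + z_β = 1.960 + 1.645 = 3.605.
n = 2 × (3.605 / 0.81)² = 2 × 4.451² = 2 × 19.81 = 39.6.
Round up to the next whole participant.

n = 40 per group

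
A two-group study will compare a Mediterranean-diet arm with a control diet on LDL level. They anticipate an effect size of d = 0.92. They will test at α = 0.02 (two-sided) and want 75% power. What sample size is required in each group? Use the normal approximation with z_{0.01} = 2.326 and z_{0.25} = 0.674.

n = 22 per group

For two independent groups with equal n: n = 2·((z_{α/2} + z_β) / d)².
z_{α/2} + z_β = 2.326 + 0.674 = 3.000.
n = 2 × (3.000 / 0.92)² = 2 × 3.261² = 2 × 10.63 = 21.3.
Round up to the next whole participant.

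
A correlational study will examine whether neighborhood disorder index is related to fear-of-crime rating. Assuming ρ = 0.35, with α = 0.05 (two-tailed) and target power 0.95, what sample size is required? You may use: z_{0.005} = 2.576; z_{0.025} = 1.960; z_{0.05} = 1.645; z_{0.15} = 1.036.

n = 101

Fisher's z: C = ½·ln((1+r)/(1−r)) = ½·ln(2.0769) = 0.3654.
n = ((z_{α/2} + z_β)/C)² + 3.
(1.960 + 1.645) / 0.3654 = 3.605 / 0.3654 = 9.866.
n = 9.866² + 3 = 97.34 + 3 = 100.3.
Round up.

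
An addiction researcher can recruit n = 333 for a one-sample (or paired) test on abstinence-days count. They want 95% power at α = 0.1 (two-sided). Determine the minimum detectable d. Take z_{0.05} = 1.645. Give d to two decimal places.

d_min ≈ 0.18

For a single sample (or paired design) of n = 333: d_min = (z_{α/2} + z_β)/√n.
z-sum = 1.645 + 1.645 = 3.290.
d_min = 3.290 / √333 = 3.290 / 18.248 = 0.180.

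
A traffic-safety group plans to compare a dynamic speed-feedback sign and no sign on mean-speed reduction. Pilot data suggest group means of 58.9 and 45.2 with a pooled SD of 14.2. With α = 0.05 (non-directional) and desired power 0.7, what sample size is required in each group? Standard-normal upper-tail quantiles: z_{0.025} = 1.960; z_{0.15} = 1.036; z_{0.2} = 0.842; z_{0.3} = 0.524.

Cohen's d = |M₁ − M₂| / SD_pooled = |58.9 − 45.2| / 14.2 = 13.7 / 14.2 = 0.965.
For two independent groups with equal n: n = 2·((z_{α/2} + z_β) / d)².
z_{α/2} + z_β = 1.960 + 0.524 = 2.484.
n = 2 × (2.484 / 0.965)² = 2 × 2.574² = 2 × 6.63 = 13.3.
Round up to the next whole participant.

n = 14 per group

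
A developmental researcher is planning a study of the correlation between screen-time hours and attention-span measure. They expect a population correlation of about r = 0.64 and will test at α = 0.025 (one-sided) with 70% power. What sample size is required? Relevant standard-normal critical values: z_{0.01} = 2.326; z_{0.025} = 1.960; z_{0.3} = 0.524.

n = 14

Fisher's z: C = ½·ln((1+r)/(1−r)) = ½·ln(4.5556) = 0.7582.
n = ((z_{α} + z_β)/C)² + 3.
(1.960 + 0.524) / 0.7582 = 2.484 / 0.7582 = 3.276.
n = 3.276² + 3 = 10.73 + 3 = 13.7.
Round up.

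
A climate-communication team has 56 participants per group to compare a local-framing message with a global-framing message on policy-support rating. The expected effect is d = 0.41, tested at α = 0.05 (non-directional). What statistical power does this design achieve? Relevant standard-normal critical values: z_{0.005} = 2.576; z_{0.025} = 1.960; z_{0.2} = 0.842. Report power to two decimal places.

power ≈ 0.58

For two equal groups, power = Φ(d·√(n/2) − z_{α/2}).
d·√(n/2) = 0.41 × √(56/2) = 0.41 × 5.292 = 2.170.
z_β = 2.170 − 1.960 = 0.210.
Power = Φ(0.210) = 0.583.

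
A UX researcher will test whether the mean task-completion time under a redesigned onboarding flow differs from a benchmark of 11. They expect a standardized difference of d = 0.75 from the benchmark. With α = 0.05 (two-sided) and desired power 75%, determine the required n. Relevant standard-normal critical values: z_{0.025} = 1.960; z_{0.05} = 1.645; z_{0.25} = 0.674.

For a one-sample test: n = ((z_{α/2} + z_β) / d)².
z_{α/2} + z_β = 1.960 + 0.674 = 2.634.
n = (2.634 / 0.75)² = 3.512² = 12.33.
Round up.

n = 13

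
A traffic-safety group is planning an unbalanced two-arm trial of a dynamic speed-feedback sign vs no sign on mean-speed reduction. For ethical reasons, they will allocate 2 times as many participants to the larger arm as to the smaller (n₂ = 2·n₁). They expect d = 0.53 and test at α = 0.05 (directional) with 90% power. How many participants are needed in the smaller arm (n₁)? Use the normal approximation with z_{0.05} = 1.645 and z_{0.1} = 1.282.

n₁ = 46

With allocation ratio k = n₂/n₁ = 2, Var(x̄₁−x̄₂) = σ²(1/n₁ + 1/(k·n₁)) = σ²·(k+1)/(k·n₁).
So n₁ = (1 + 1/k)·((z_{α} + z_β)/d)² = 1.500 × (2.927/0.53)².
n₁ = 1.500 × 30.50 = 45.7.
Round up: n₁ = 46, giving n₂ = 2 × 46 = 92.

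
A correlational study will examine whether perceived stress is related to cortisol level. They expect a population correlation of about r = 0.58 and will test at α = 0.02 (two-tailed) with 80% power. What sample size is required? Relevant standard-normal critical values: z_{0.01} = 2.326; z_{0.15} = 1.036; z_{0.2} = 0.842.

n = 26

Fisher's z: C = ½·ln((1+r)/(1−r)) = ½·ln(3.7619) = 0.6625.
n = ((z_{α/2} + z_β)/C)² + 3.
(2.326 + 0.842) / 0.6625 = 3.168 / 0.6625 = 4.782.
n = 4.782² + 3 = 22.87 + 3 = 25.9.
Round up.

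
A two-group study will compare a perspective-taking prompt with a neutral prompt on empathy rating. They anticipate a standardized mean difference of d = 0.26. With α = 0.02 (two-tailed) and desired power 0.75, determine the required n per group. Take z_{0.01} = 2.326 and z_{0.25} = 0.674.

For two independent groups with equal n: n = 2·((z_{α/2} + z_β) / d)².
z_{α/2} + z_β = 2.326 + 0.674 = 3.000.
n = 2 × (3.000 / 0.26)² = 2 × 11.538² = 2 × 133.14 = 266.3.
Round up to the next whole participant.

n = 267 per group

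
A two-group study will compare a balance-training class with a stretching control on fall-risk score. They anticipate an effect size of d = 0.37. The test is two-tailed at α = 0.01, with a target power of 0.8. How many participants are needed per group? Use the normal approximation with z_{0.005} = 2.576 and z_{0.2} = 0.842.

For two independent groups with equal n: n = 2·((z_{α/2} + z_β) / d)².
z_{α/2} + z_β = 2.576 + 0.842 = 3.418.
n = 2 × (3.418 / 0.37)² = 2 × 9.238² = 2 × 85.34 = 170.7.
Round up to the next whole participant.

n = 171 per group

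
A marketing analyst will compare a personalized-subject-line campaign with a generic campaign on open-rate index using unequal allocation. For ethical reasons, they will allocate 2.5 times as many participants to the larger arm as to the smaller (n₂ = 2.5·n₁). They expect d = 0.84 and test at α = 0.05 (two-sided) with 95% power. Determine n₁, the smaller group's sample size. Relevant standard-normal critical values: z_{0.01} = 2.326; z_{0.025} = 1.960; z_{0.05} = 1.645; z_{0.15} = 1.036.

With allocation ratio k = n₂/n₁ = 2.5, Var(x̄₁−x̄₂) = σ²(1/n₁ + 1/(k·n₁)) = σ²·(k+1)/(k·n₁).
So n₁ = (1 + 1/k)·((z_{α/2} + z_β)/d)² = 1.400 × (3.605/0.84)².
n₁ = 1.400 × 18.42 = 25.8.
Round up: n₁ = 26, giving n₂ = 2.5 × 26 = 65.

n₁ = 26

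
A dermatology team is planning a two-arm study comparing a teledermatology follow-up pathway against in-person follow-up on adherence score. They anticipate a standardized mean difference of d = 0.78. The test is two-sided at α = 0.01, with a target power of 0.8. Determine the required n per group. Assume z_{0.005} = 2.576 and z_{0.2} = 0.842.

n = 39 per group

For two independent groups with equal n: n = 2·((z_{α/2} + z_β) / d)².
z_{α/2} + z_β = 2.576 + 0.842 = 3.418.
n = 2 × (3.418 / 0.78)² = 2 × 4.382² = 2 × 19.20 = 38.4.
Round up to the next whole participant.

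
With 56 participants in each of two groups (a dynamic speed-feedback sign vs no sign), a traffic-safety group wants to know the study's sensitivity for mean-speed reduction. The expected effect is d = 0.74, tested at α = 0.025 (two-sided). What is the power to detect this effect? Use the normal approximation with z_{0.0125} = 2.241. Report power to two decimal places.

power ≈ 0.95

For two equal groups, power = Φ(d·√(n/2) − z_{α/2}).
d·√(n/2) = 0.74 × √(56/2) = 0.74 × 5.292 = 3.916.
z_β = 3.916 − 2.241 = 1.675.
Power = Φ(1.675) = 0.953.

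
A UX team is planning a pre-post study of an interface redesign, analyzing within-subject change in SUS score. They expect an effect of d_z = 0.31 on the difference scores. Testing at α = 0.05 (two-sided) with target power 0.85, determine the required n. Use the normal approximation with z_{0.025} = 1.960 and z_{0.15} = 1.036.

n = 94 pairs

For a paired (one-sample on differences) test: n = ((z_{α/2} + z_β) / d)².
z_{α/2} + z_β = 1.960 + 1.036 = 2.996.
n = (2.996 / 0.31)² = 9.665² = 93.40.
Round up.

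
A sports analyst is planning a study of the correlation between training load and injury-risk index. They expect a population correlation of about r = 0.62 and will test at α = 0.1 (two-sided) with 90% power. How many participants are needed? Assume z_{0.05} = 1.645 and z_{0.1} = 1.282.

n = 20

Fisher's z: C = ½·ln((1+r)/(1−r)) = ½·ln(4.2632) = 0.7250.
n = ((z_{α/2} + z_β)/C)² + 3.
(1.645 + 1.282) / 0.7250 = 2.927 / 0.7250 = 4.037.
n = 4.037² + 3 = 16.30 + 3 = 19.3.
Round up.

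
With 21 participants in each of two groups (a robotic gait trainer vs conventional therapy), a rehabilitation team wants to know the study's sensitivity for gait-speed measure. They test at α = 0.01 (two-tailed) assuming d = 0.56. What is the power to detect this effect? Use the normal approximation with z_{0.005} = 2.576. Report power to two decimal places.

For two equal groups, power = Φ(d·√(n/2) − z_{α/2}).
d·√(n/2) = 0.56 × √(21/2) = 0.56 × 3.240 = 1.815.
z_β = 1.815 − 2.576 = -0.761.
Power = Φ(-0.761) = 0.223.

power ≈ 0.22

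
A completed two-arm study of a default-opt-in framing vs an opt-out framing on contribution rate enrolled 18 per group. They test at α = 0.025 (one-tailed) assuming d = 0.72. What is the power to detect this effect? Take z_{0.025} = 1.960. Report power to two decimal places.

For two equal groups, power = Φ(d·√(n/2) − z_{α}).
d·√(n/2) = 0.72 × √(18/2) = 0.72 × 3.000 = 2.160.
z_β = 2.160 − 1.960 = 0.200.
Power = Φ(0.200) = 0.579.

power ≈ 0.58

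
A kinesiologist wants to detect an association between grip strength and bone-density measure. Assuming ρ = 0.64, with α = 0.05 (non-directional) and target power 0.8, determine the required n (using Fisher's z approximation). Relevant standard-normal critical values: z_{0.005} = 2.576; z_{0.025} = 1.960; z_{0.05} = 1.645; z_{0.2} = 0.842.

Fisher's z: C = ½·ln((1+r)/(1−r)) = ½·ln(4.5556) = 0.7582.
n = ((z_{α/2} + z_β)/C)² + 3.
(1.960 + 0.842) / 0.7582 = 2.802 / 0.7582 = 3.696.
n = 3.696² + 3 = 13.66 + 3 = 16.7.
Round up.

n = 17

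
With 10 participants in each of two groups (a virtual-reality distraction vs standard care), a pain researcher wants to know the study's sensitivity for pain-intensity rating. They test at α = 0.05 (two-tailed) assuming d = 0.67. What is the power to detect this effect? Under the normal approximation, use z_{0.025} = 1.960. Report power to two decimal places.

For two equal groups, power = Φ(d·√(n/2) − z_{α/2}).
d·√(n/2) = 0.67 × √(10/2) = 0.67 × 2.236 = 1.498.
z_β = 1.498 − 1.960 = -0.462.
Power = Φ(-0.462) = 0.322.

power ≈ 0.32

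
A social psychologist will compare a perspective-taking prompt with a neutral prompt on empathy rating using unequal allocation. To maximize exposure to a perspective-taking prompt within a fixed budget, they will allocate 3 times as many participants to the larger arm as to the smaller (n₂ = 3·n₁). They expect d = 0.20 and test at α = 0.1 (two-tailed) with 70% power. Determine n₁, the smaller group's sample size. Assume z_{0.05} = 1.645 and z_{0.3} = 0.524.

n₁ = 157

With allocation ratio k = n₂/n₁ = 3, Var(x̄₁−x̄₂) = σ²(1/n₁ + 1/(k·n₁)) = σ²·(k+1)/(k·n₁).
So n₁ = (1 + 1/k)·((z_{α/2} + z_β)/d)² = 1.333 × (2.169/0.20)².
n₁ = 1.333 × 117.61 = 156.8.
Round up: n₁ = 157, giving n₂ = 3 × 157 = 471.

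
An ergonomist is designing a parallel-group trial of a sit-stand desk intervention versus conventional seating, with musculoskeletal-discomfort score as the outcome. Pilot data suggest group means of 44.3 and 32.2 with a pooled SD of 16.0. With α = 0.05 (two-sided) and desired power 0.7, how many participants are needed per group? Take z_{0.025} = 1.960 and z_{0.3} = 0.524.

n = 22 per group

Cohen's d = |M₁ − M₂| / SD_pooled = |44.3 − 32.2| / 16.0 = 12.1 / 16.0 = 0.756.
For two independent groups with equal n: n = 2·((z_{α/2} + z_β) / d)².
z_{α/2} + z_β = 1.960 + 0.524 = 2.484.
n = 2 × (2.484 / 0.756)² = 2 × 3.286² = 2 × 10.80 = 21.6.
Round up to the next whole participant.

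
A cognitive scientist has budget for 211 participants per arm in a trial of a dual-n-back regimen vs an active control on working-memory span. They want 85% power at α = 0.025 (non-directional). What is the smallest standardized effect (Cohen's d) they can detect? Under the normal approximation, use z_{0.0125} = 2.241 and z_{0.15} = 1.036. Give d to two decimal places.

For two independent groups of n = 211 each: d_min = (z_{α/2} + z_β)·√(2/n).
z-sum = 2.241 + 1.036 = 3.277.
d_min = 3.277 × √(2/211) = 3.277 × 0.0974 = 0.319.

d_min ≈ 0.32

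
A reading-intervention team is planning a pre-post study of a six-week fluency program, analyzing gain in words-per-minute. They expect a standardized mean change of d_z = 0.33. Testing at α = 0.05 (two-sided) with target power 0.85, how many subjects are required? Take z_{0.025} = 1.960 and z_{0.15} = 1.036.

For a paired (one-sample on differences) test: n = ((z_{α/2} + z_β) / d)².
z_{α/2} + z_β = 1.960 + 1.036 = 2.996.
n = (2.996 / 0.33)² = 9.079² = 82.42.
Round up.

n = 83 pairs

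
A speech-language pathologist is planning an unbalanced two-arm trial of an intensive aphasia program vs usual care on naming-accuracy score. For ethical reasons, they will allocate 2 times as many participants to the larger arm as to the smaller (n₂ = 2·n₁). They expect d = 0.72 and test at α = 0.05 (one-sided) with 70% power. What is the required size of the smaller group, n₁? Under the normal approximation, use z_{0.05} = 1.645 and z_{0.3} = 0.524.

n₁ = 14

With allocation ratio k = n₂/n₁ = 2, Var(x̄₁−x̄₂) = σ²(1/n₁ + 1/(k·n₁)) = σ²·(k+1)/(k·n₁).
So n₁ = (1 + 1/k)·((z_{α} + z_β)/d)² = 1.500 × (2.169/0.72)².
n₁ = 1.500 × 9.08 = 13.6.
Round up: n₁ = 14, giving n₂ = 2 × 14 = 28.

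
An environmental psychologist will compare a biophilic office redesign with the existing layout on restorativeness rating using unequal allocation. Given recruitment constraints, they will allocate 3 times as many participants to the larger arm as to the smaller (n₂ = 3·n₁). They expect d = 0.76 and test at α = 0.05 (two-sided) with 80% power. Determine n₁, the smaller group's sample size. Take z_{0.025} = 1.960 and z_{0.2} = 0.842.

With allocation ratio k = n₂/n₁ = 3, Var(x̄₁−x̄₂) = σ²(1/n₁ + 1/(k·n₁)) = σ²·(k+1)/(k·n₁).
So n₁ = (1 + 1/k)·((z_{α/2} + z_β)/d)² = 1.333 × (2.802/0.76)².
n₁ = 1.333 × 13.59 = 18.1.
Round up: n₁ = 19, giving n₂ = 3 × 19 = 57.

n₁ = 19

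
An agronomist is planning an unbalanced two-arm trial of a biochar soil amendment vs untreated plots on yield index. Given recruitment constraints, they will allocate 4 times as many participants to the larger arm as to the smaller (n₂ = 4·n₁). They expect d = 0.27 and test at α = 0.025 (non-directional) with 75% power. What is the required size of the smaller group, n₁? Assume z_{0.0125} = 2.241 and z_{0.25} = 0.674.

With allocation ratio k = n₂/n₁ = 4, Var(x̄₁−x̄₂) = σ²(1/n₁ + 1/(k·n₁)) = σ²·(k+1)/(k·n₁).
So n₁ = (1 + 1/k)·((z_{α/2} + z_β)/d)² = 1.250 × (2.915/0.27)².
n₁ = 1.250 × 116.56 = 145.7.
Round up: n₁ = 146, giving n₂ = 4 × 146 = 584.

n₁ = 146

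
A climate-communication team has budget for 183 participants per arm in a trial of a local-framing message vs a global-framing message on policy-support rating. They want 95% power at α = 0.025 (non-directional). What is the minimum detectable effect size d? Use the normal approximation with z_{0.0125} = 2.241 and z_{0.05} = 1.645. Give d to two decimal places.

For two independent groups of n = 183 each: d_min = (z_{α/2} + z_β)·√(2/n).
z-sum = 2.241 + 1.645 = 3.886.
d_min = 3.886 × √(2/183) = 3.886 × 0.1045 = 0.406.

d_min ≈ 0.41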